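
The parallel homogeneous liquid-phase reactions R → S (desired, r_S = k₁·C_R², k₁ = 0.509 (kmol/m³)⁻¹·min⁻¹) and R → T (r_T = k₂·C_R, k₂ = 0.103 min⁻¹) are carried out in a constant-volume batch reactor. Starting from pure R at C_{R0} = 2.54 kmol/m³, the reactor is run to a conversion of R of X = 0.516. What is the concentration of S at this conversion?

C_R = C_{R0}(1−X) = 1.229 kmol/m³.
Along a PFR/batch, dC_T/dC_R = −r_T/(r_S+r_T) = −k₂/(k₂+k₁·C_R).
Integrating from C_{R0} to C_R: C_T = (0.103/0.509)·ln[(0.103+0.509·2.54)/(0.103+0.509·1.23)] = 0.2024·ln(1.396/0.7287) = 0.1315 kmol/m³.
Then C_S = (C_{R0}−C_R) − C_T = 1.311 − 0.1315 = 1.179 kmol/m³.

1.18 kmol/m³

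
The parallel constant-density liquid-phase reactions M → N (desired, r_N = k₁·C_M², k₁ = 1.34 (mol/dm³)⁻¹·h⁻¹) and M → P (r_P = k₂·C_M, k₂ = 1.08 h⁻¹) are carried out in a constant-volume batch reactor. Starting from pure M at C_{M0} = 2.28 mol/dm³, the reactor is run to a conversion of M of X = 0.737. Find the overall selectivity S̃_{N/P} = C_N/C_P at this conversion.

1.65

C_M = C_{M0}(1−X) = 0.5996 mol/dm³.
Along a PFR/batch, dC_P/dC_M = −r_P/(r_N+r_P) = −k₂/(k₂+k₁·C_M).
Integrating from C_{M0} to C_M: C_P = (1.08/1.34)·ln[(1.08+1.34·2.28)/(1.08+1.34·0.600)] = 0.8060·ln(4.135/1.884) = 0.6338 mol/dm³.
Then C_N = (C_{M0}−C_M) − C_P = 1.680 − 0.6338 = 1.047 mol/dm³.
S̃_{N/P} = C_N/C_P = 1.047/0.6338 = 1.65.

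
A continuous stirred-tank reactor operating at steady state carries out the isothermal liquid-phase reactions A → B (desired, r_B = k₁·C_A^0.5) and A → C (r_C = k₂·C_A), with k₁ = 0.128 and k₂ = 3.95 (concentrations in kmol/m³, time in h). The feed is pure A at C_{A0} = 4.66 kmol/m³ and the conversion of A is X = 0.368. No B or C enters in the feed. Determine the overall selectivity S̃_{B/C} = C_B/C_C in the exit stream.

0.0189

Exit C_A = C_{A0}(1−X) = 4.66×0.632 = 2.945 kmol/m³.
Rates in a CSTR are evaluated at the outlet concentration: r_B = 0.128×2.945^0.5 = 0.2197, r_C = 3.95×2.945 = 11.63.
Overall selectivity = C_B/C_C = r_Bτ/(r_Cτ) = r_B/r_C = 0.0189.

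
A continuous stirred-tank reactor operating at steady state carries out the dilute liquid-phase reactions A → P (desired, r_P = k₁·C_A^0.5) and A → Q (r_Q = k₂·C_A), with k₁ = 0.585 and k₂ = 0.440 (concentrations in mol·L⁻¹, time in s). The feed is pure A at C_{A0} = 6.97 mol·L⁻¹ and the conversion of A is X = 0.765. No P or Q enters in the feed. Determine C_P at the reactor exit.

2.72 mol·L⁻¹

Exit C_A = C_{A0}(1−X) = 6.97×0.235 = 1.638 mol·L⁻¹.
In a CSTR the entire volume is at exit conditions, so r_P = 0.585×1.638^0.5 = 0.7487 and r_Q = 0.440×1.638 = 0.7207.
Fraction of consumed A going to P: r_P/(r_P+r_Q) = 0.5095.
C_P = 0.5095·C_{A0}·X = 0.5095×6.97×0.765 = 2.72 mol·L⁻¹.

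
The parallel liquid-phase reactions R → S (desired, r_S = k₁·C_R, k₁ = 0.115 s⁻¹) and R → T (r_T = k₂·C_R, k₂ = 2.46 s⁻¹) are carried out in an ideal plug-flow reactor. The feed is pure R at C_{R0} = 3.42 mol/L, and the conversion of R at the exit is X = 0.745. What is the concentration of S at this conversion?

0.114 mol/L

C_R = C_{R0}(1−X) = 0.8721 mol/L.
Both paths are first order in R, so the instantaneous fraction to S is constant: dC_S/d(−C_R) = k₁/(k₁+k₂) = 0.04466.
C_S = 0.04466·(C_{R0}−C_R) = 0.04466×2.548 = 0.114 mol/L.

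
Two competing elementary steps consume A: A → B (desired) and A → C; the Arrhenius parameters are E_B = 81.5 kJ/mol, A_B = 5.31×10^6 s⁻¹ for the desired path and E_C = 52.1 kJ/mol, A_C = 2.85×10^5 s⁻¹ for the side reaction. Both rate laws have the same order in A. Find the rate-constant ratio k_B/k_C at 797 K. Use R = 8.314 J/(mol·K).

0.220

k_B/k_C = (A_B/A_C)·exp[−(E_B−E_C)/(RT)] = (A_B/A_C)·exp[(E_C−E_B)/(RT)].
(E_C−E_B)/(RT) = (52.1−81.5)×10³/(8.314×797) = -29400/6626 = -4.437.
k_B/k_C = (5.31×10^6/2.85×10^5)·exp(-4.437) = 18.63 × 0.01183 = 0.220.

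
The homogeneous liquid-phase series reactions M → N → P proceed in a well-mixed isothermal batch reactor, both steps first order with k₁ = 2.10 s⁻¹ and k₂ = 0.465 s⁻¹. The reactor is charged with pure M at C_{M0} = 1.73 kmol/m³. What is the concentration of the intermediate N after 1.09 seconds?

1.11 kmol/m³

For first-order series with pure M initially, C_N(t) = k₁C_{M0}/(k₂−k₁)·(e^(−k₁t) − e^(−k₂t)).
e^(−k₁t) = e^(−2.10×1.09) = e^(−2.289) = 0.1014; e^(−k₂t) = e^(−0.5069) = 0.6024.
C_N = 2.10×1.73/(0.465−2.10) × (0.1014−0.6024) = (-2.222)×(-0.5010) = 1.113 kmol/m³.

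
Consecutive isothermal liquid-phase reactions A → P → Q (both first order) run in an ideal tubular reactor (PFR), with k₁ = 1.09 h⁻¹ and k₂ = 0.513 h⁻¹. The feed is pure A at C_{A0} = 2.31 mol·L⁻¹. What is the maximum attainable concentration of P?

For a first-order series the maximum intermediate yield is C_{P,max}/C_{A0} = (k₁/k₂)^[k₂/(k₂−k₁)].
= (1.09/0.513)^(0.513/(0.513−1.09)) = (2.125)^(-0.8891) = 0.5117.
C_{P,max} = 0.5117×2.31 = 1.18 mol·L⁻¹.

1.18 mol·L⁻¹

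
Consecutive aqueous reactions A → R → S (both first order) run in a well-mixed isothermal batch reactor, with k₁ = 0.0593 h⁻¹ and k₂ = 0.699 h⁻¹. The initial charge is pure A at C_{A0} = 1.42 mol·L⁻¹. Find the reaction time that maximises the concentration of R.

3.86 h

For first-order series the maximum of C_R occurs at t_opt = ln(k₂/k₁)/(k₂−k₁).
= ln(0.699/0.0593)/(0.699−0.0593) = ln(11.79)/0.6397 = 2.467/0.6397 = 3.86 h.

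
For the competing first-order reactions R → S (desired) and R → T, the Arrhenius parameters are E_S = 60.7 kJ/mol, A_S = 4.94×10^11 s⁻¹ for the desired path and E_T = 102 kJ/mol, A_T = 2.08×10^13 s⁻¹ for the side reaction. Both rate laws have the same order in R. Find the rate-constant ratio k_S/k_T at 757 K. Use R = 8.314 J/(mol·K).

16.8

Since both paths have the same order in R, the concentration cancels and S_{S/T} = k_S/k_T = (A_S/A_T)·exp[(E_T−E_S)/(RT)].
(E_T−E_S)/(RT) = (102−60.7)×10³/(8.314×757) = 41300/6294 = 6.562.
k_S/k_T = (4.94×10^11/2.08×10^13)·exp(6.562) = 0.02375 × 707.8 = 16.8.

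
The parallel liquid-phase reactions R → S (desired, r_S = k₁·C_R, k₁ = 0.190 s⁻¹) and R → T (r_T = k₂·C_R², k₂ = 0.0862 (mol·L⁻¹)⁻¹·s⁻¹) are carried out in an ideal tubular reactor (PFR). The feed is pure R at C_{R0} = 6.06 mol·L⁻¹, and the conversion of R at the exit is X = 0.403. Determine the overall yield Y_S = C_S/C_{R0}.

C_R = C_{R0}(1−X) = 3.618 mol·L⁻¹.
Along a PFR/batch, dC_S/dC_R = −r_S/(r_S+r_T) = −k₁/(k₁+k₂·C_R).
Integrating from C_{R0} to C_R: C_S = (0.190/0.0862)·ln[(0.190+0.0862·6.06)/(0.190+0.0862·3.62)] = 2.204·ln(0.7124/0.5019) = 0.7721 mol·L⁻¹.
Y_S = C_S/C_{R0} = 0.7721/6.06 = 0.127.

0.127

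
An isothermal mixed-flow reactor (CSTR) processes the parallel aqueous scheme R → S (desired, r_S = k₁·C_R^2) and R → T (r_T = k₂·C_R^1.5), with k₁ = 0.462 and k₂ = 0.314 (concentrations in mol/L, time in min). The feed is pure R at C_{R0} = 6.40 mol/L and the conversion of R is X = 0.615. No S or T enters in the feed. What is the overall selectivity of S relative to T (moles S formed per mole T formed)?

2.31

Exit C_R = C_{R0}(1−X) = 6.40×0.385 = 2.464 mol/L.
In a CSTR the entire volume is at exit conditions, so r_S = 0.462×2.464^2 = 2.805 and r_T = 0.314×2.464^1.5 = 1.214.
Overall selectivity = C_S/C_T = r_Sτ/(r_Tτ) = r_S/r_T = 2.31.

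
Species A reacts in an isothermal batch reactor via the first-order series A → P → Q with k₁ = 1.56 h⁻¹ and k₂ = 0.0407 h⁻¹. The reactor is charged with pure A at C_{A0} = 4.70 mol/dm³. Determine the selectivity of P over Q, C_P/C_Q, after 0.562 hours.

For first-order series with pure A initially, C_P(t) = k₁C_{A0}/(k₂−k₁)·(e^(−k₁t) − e^(−k₂t)).
e^(−k₁t) = e^(−1.56×0.562) = e^(−0.8767) = 0.4161; e^(−k₂t) = e^(−0.02287) = 0.9774.
C_P = 1.56×4.70/(0.0407−1.56) × (0.4161−0.9774) = (-4.826)×(-0.5612) = 2.708 mol/dm³.
C_A = C_{A0}e^(−k₁t) = 1.956 mol/dm³, so C_Q = C_{A0}−C_A−C_P = 0.03562 mol/dm³; C_P/C_Q = 76.0.

76.0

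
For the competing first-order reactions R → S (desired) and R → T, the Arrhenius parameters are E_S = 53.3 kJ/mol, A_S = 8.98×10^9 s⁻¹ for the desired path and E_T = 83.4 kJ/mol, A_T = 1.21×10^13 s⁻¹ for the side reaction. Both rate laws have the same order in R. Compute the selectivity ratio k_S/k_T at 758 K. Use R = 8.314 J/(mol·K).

Since both paths have the same order in R, the concentration cancels and S_{S/T} = k_S/k_T = (A_S/A_T)·exp[(E_T−E_S)/(RT)].
(E_T−E_S)/(RT) = (83.4−53.3)×10³/(8.314×758) = 30100/6302 = 4.776.
k_S/k_T = (8.98×10^9/1.21×10^13)·exp(4.776) = 7.421×10^-4 × 118.7 = 0.0881.
Since E_S < E_T, lowering the temperature improves selectivity toward S.

0.0881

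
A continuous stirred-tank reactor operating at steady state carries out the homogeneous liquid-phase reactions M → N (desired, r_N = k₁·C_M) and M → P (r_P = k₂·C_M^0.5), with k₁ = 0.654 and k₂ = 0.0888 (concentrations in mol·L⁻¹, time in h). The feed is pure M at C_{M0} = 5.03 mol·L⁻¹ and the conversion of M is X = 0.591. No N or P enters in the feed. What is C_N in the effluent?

Exit C_M = C_{M0}(1−X) = 5.03×0.409 = 2.057 mol·L⁻¹.
Rates in a CSTR are evaluated at the outlet concentration: r_N = 0.654×2.057 = 1.345, r_P = 0.0888×2.057^0.5 = 0.1274.
Fraction of consumed M going to N: r_N/(r_N+r_P) = 0.9135.
C_N = 0.9135·C_{M0}·X = 0.9135×5.03×0.591 = 2.72 mol·L⁻¹.

2.72 mol·L⁻¹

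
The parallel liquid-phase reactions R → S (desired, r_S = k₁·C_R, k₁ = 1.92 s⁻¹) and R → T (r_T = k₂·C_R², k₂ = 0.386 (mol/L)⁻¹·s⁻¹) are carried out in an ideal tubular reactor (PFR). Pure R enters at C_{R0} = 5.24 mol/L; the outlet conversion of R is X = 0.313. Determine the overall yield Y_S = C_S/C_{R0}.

0.166

C_R = C_{R0}(1−X) = 3.600 mol/L.
Along a PFR/batch, dC_S/dC_R = −r_S/(r_S+r_T) = −k₁/(k₁+k₂·C_R).
Integrating from C_{R0} to C_R: C_S = (1.92/0.386)·ln[(1.92+0.386·5.24)/(1.92+0.386·3.60)] = 4.974·ln(3.943/3.310) = 0.8707 mol/L.
Y_S = C_S/C_{R0} = 0.8707/5.24 = 0.166.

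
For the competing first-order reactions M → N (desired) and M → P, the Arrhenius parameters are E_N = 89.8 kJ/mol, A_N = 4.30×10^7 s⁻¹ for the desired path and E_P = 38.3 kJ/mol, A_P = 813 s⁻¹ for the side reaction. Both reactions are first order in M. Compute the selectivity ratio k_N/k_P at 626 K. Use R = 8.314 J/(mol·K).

k_N/k_P = (A_N/A_P)·exp[−(E_N−E_P)/(RT)] = (A_N/A_P)·exp[(E_P−E_N)/(RT)].
(E_P−E_N)/(RT) = (38.3−89.8)×10³/(8.314×626) = -51500/5205 = -9.895.
k_N/k_P = (4.30×10^7/813)·exp(-9.895) = 52891 × 5.042×10^-5 = 2.67.
Since E_N > E_P, raising the temperature improves selectivity toward N.

2.67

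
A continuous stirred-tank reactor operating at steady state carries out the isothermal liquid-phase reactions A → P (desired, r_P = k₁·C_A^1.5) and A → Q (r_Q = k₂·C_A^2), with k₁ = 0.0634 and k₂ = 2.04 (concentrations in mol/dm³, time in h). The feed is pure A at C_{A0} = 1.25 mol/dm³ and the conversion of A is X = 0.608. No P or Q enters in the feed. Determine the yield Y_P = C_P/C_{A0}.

Exit C_A = C_{A0}(1−X) = 1.25×0.392 = 0.4900 mol/dm³.
In a CSTR the entire volume is at exit conditions, so r_P = 0.0634×0.4900^1.5 = 0.02175 and r_Q = 2.04×0.4900^2 = 0.4898.
Fraction of consumed A going to P: r_P/(r_P+r_Q) = 0.04251.
C_P = 0.04251·C_{A0}·X = 0.04251×1.25×0.608 = 0.0323 mol/dm³; Y_P = C_P/C_{A0} = 0.0258.

0.0258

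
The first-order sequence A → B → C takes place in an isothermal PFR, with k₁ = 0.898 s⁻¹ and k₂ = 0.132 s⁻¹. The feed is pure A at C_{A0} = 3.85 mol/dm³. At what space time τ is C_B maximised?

2.50 s

Setting dC_B/dτ = 0 gives τ_opt = ln(k₂/k₁)/(k₂−k₁).
= ln(0.132/0.898)/(0.132−0.898) = ln(0.1470)/-0.7660 = -1.917/-0.7660 = 2.50 s.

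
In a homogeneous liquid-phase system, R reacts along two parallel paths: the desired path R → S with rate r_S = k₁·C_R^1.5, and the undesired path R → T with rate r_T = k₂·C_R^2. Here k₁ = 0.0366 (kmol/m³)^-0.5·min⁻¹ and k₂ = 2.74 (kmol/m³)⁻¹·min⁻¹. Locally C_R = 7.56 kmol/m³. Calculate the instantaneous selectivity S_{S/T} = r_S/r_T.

0.00486

S_{S/T} = r_S/r_T = (k₁·C_R^1.5)/(k₂·C_R^2) = (k₁/k₂)·C_R^-0.5.
= (0.0366×7.560^1.5) / (2.74×7.560^2) = 0.7608/156.6 = 0.00486.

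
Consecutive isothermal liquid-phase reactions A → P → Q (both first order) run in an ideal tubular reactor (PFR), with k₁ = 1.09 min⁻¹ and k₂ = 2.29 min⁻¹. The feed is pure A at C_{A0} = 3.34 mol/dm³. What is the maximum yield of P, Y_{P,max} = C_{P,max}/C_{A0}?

0.243

Evaluating C_P at τ_opt = ln(k₂/k₁)/(k₂−k₁) gives C_{P,max}/C_{A0} = (k₁/k₂)^[k₂/(k₂−k₁)].
= (1.09/2.29)^(2.29/(2.29−1.09)) = (0.4760)^(1.908) = 0.2425.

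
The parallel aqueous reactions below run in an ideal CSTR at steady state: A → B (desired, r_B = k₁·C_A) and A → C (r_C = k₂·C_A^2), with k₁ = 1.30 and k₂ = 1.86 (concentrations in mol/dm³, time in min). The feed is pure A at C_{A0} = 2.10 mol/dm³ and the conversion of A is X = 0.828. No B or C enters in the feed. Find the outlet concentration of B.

Exit C_A = C_{A0}(1−X) = 2.10×0.172 = 0.3612 mol/dm³.
A CSTR operates uniformly at the exit composition, giving r_B = 0.4696 and r_C = 0.2427 (each k·C_A^n at C_A = 0.3612).
Fraction of consumed A going to B: r_B/(r_B+r_C) = 0.6593.
C_B = 0.6593·C_{A0}·X = 0.6593×2.10×0.828 = 1.15 mol/dm³.

1.15 mol/dm³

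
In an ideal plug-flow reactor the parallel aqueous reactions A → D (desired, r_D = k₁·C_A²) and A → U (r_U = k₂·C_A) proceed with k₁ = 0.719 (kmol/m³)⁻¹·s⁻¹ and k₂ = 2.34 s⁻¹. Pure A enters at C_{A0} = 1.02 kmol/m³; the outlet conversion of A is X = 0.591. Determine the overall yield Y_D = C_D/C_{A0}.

C_A = C_{A0}(1−X) = 0.4172 kmol/m³.
Along a PFR/batch, dC_U/dC_A = −r_U/(r_D+r_U) = −k₂/(k₂+k₁·C_A).
Integrating from C_{A0} to C_A: C_U = (2.34/0.719)·ln[(2.34+0.719·1.02)/(2.34+0.719·0.417)] = 3.255·ln(3.073/2.640) = 0.4947 kmol/m³.
Then C_D = (C_{A0}−C_A) − C_U = 0.6028 − 0.4947 = 0.1081 kmol/m³.
Y_D = C_D/C_{A0} = 0.1081/1.02 = 0.106.

0.106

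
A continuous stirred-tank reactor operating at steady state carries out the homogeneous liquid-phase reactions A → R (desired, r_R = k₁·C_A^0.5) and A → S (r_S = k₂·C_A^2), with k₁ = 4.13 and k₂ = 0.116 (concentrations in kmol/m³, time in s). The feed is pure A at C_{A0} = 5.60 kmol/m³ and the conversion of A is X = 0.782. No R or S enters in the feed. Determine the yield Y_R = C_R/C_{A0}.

0.753

Exit C_A = C_{A0}(1−X) = 5.60×0.218 = 1.221 kmol/m³.
Rates in a CSTR are evaluated at the outlet concentration: r_R = 4.13×1.221^0.5 = 4.563, r_S = 0.116×1.221^2 = 0.1729.
Fraction of consumed A going to R: r_R/(r_R+r_S) = 0.9635.
C_R = 0.9635·C_{A0}·X = 0.9635×5.60×0.782 = 4.22 kmol/m³; Y_R = C_R/C_{A0} = 0.753.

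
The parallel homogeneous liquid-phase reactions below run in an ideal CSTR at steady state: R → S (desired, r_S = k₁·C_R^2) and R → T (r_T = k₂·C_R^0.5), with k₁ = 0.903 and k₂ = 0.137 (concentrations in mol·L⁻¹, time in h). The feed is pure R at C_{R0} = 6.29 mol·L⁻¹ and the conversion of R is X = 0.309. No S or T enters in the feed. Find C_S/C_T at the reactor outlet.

Exit C_R = C_{R0}(1−X) = 6.29×0.691 = 4.346 mol·L⁻¹.
A CSTR operates uniformly at the exit composition, giving r_S = 17.06 and r_T = 0.2856 (each k·C_R^n at C_R = 4.346).
Overall selectivity = C_S/C_T = r_Sτ/(r_Tτ) = r_S/r_T = 59.7.

59.7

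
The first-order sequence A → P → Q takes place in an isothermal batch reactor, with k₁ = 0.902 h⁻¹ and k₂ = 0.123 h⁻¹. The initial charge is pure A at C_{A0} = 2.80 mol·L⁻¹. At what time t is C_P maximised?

2.56 h

The intermediate peaks when r₁ = r₂, i.e. k₁e^(−k₁t) = k₂e^(−k₂t), giving t_opt = ln(k₂/k₁)/(k₂−k₁).
= ln(0.123/0.902)/(0.123−0.902) = ln(0.1364)/-0.7790 = -1.992/-0.7790 = 2.56 h.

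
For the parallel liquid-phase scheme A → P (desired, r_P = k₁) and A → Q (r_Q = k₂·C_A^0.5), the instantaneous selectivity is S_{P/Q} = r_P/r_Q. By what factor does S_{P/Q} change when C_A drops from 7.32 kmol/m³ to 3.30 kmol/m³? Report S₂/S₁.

1.49

S_{P/Q} = (k₁/k₂)·C_A^-0.5, so S₂/S₁ = (C_{A,2}/C_{A,1})^-0.5.
= (3.30/7.32)^(-0.5) = (0.4508)^(-0.5) = 1.49.
Selectivity toward P rises as C_A falls — low-concentration operation is favoured.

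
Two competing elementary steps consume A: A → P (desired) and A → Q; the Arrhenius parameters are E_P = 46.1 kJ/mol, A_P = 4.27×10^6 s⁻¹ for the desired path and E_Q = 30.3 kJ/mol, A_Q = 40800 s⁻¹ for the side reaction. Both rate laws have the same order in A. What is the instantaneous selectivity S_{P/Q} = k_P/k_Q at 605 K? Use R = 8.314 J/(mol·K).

4.52

With equal orders, S_{P/Q} = k_P/k_Q = (A_P/A_Q)·exp[(E_Q−E_P)/(RT)].
(E_Q−E_P)/(RT) = (30.3−46.1)×10³/(8.314×605) = -15800/5030 = -3.141.
k_P/k_Q = (4.27×10^6/40800)·exp(-3.141) = 104.7 × 0.04323 = 4.52.
Since E_P > E_Q, raising the temperature improves selectivity toward P.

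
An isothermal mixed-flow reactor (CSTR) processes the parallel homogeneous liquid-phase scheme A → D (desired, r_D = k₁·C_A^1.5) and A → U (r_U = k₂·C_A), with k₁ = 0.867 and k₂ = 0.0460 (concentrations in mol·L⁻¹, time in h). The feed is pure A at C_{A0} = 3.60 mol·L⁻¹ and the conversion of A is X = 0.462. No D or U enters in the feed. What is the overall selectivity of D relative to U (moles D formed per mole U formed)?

26.2

Exit C_A = C_{A0}(1−X) = 3.60×0.538 = 1.937 mol·L⁻¹.
A CSTR operates uniformly at the exit composition, giving r_D = 2.337 and r_U = 0.08909 (each k·C_A^n at C_A = 1.937).
Overall selectivity = C_D/C_U = r_Dτ/(r_Uτ) = r_D/r_U = 26.2.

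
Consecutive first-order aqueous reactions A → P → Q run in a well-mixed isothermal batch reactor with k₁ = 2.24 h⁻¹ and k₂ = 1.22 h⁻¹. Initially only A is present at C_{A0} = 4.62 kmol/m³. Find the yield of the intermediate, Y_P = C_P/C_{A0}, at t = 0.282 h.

For first-order series with pure A initially, C_P(t) = k₁C_{A0}/(k₂−k₁)·(e^(−k₁t) − e^(−k₂t)).
e^(−k₁t) = e^(−2.24×0.282) = e^(−0.6317) = 0.5317; e^(−k₂t) = e^(−0.3440) = 0.7089.
C_P = 2.24×4.62/(1.22−2.24) × (0.5317−0.7089) = (-10.15)×(-0.1772) = 1.798 kmol/m³.
Y_P = C_P/C_{A0} = 1.798/4.62 = 0.389.

0.389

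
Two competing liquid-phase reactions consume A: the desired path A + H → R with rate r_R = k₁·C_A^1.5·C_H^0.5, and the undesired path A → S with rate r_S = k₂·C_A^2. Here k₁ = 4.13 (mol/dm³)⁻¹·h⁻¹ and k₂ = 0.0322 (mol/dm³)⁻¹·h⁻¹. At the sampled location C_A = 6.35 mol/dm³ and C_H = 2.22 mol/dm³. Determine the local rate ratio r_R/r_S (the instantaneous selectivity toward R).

75.8

S_{R/S} = r_R/r_S = (k₁·C_A^1.5·C_H^0.5)/(k₂·C_A^2) = (k₁/k₂)·C_A^-0.5·C_H^0.5.
= (4.13×6.350^1.5×2.220^0.5) / (0.0322×6.350^2) = 98.47/1.298 = 75.8.
The undesired path is higher order in A, so low C_A (CSTR or dilute feed) favours R.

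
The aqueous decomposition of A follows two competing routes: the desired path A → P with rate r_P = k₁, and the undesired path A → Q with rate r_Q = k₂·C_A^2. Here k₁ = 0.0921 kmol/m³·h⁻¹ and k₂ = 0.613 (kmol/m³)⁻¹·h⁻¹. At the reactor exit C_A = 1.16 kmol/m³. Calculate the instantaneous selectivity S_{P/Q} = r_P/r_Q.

0.112

S_{P/Q} = r_P/r_Q = (k₁)/(k₂·C_A^2) = (k₁/k₂)·C_A^-2.
= (0.0921) / (0.613×1.160^2) = 0.09210/0.8249 = 0.112.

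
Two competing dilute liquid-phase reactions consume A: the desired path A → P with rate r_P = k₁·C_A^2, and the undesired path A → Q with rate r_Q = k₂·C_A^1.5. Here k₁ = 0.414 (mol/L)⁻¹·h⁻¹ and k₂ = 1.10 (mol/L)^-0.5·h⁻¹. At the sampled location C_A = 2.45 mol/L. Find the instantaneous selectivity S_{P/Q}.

0.589

S_{P/Q} = r_P/r_Q = (k₁·C_A^2)/(k₂·C_A^1.5) = (k₁/k₂)·C_A^0.5.
= (0.414×2.450^2) / (1.10×2.450^1.5) = 2.485/4.218 = 0.589.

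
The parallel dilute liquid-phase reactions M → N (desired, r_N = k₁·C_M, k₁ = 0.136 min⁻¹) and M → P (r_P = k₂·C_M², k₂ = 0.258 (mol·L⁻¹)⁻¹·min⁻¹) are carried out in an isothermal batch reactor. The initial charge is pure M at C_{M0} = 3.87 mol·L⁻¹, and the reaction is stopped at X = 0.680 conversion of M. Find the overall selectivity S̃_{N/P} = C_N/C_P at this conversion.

C_M = C_{M0}(1−X) = 1.238 mol·L⁻¹.
Along a PFR/batch, dC_N/dC_M = −r_N/(r_N+r_P) = −k₁/(k₁+k₂·C_M).
Integrating from C_{M0} to C_M: C_N = (0.136/0.258)·ln[(0.136+0.258·3.87)/(0.136+0.258·1.24)] = 0.5271·ln(1.134/0.4555) = 0.4810 mol·L⁻¹.
C_P = (C_{M0}−C_M)−C_N = 2.151 mol·L⁻¹; S̃_{N/P} = 0.4810/2.151 = 0.224.

0.224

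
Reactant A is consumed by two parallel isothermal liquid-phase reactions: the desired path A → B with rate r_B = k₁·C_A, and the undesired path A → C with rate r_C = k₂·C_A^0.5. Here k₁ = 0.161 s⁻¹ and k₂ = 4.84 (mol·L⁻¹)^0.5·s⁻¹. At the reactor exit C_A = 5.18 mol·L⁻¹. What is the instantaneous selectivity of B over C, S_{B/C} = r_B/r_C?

S_{B/C} = r_B/r_C = (k₁·C_A)/(k₂·C_A^0.5) = (k₁/k₂)·C_A^0.5.
= (0.161×5.180) / (4.84×5.180^0.5) = 0.8340/11.02 = 0.0757.

0.0757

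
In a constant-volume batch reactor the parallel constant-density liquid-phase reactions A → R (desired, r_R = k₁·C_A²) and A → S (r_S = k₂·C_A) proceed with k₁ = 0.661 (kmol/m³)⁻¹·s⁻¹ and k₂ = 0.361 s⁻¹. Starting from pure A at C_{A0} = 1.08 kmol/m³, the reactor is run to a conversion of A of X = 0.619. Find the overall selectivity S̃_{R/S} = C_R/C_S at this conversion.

C_A = C_{A0}(1−X) = 0.4115 kmol/m³.
Along a PFR/batch, dC_S/dC_A = −r_S/(r_R+r_S) = −k₂/(k₂+k₁·C_A).
Integrating from C_{A0} to C_A: C_S = (0.361/0.661)·ln[(0.361+0.661·1.08)/(0.361+0.661·0.411)] = 0.5461·ln(1.075/0.6330) = 0.2892 kmol/m³.
Then C_R = (C_{A0}−C_A) − C_S = 0.6685 − 0.2892 = 0.3793 kmol/m³.
S̃_{R/S} = C_R/C_S = 0.3793/0.2892 = 1.31.

1.31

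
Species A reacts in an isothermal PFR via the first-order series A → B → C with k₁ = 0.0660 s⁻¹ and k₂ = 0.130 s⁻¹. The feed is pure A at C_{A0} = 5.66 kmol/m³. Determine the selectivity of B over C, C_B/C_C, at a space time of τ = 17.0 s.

0.493

Solving the coupled first-order balances gives C_B(τ) = [k₁/(k₂−k₁)]·C_{A0}·(e^(−k₁τ) − e^(−k₂τ)).
e^(−k₁τ) = e^(−0.0660×17.0) = e^(−1.122) = 0.3256; e^(−k₂τ) = e^(−2.210) = 0.1097.
C_B = 0.0660×5.66/(0.130−0.0660) × (0.3256−0.1097) = 5.837×0.2159 = 1.260 kmol/m³.
C_A = C_{A0}e^(−k₁τ) = 1.843 kmol/m³, so C_C = C_{A0}−C_A−C_B = 2.557 kmol/m³; C_B/C_C = 0.493.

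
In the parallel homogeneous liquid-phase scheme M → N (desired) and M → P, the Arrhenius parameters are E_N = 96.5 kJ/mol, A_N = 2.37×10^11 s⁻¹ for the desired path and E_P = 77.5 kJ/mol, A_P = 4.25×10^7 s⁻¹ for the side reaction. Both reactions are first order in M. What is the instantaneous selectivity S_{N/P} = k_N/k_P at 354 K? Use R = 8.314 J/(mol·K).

k_N/k_P = (A_N/A_P)·exp[−(E_N−E_P)/(RT)] = (A_N/A_P)·exp[(E_P−E_N)/(RT)].
(E_P−E_N)/(RT) = (77.5−96.5)×10³/(8.314×354) = -19000/2943 = -6.456.
k_N/k_P = (2.37×10^11/4.25×10^7)·exp(-6.456) = 5576 × 0.001572 = 8.76.
Since E_N > E_P, raising the temperature improves selectivity toward N.

8.76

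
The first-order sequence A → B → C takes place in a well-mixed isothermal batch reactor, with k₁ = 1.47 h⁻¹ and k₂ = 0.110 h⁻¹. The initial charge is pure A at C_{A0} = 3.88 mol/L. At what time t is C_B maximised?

Setting dC_B/dt = 0 gives t_opt = ln(k₂/k₁)/(k₂−k₁).
= ln(0.110/1.47)/(0.110−1.47) = ln(0.07483)/-1.360 = -2.593/-1.360 = 1.91 h.

1.91 h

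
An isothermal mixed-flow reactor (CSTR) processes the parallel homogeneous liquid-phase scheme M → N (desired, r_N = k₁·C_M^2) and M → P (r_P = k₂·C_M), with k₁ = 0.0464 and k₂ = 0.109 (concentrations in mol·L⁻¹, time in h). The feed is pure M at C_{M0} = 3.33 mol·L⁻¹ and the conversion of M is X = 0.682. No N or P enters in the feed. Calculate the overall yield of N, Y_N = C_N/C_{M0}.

0.212

Exit C_M = C_{M0}(1−X) = 3.33×0.318 = 1.059 mol·L⁻¹.
Rates in a CSTR are evaluated at the outlet concentration: r_N = 0.0464×1.059^2 = 0.05203, r_P = 0.109×1.059 = 0.1154.
Fraction of consumed M going to N: r_N/(r_N+r_P) = 0.3107.
C_N = 0.3107·C_{M0}·X = 0.3107×3.33×0.682 = 0.706 mol·L⁻¹; Y_N = C_N/C_{M0} = 0.212.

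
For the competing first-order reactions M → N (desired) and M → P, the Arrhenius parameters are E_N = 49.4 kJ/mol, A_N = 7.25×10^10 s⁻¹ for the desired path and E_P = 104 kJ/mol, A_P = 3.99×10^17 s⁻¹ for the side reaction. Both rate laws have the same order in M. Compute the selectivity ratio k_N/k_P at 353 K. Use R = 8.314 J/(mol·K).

21.8

k_N/k_P = (A_N/A_P)·exp[−(E_N−E_P)/(RT)] = (A_N/A_P)·exp[(E_P−E_N)/(RT)].
(E_P−E_N)/(RT) = (104−49.4)×10³/(8.314×353) = 54600/2935 = 18.60.
k_N/k_P = (7.25×10^10/3.99×10^17)·exp(18.60) = 1.817×10^-7 × 1.201×10^8 = 21.8.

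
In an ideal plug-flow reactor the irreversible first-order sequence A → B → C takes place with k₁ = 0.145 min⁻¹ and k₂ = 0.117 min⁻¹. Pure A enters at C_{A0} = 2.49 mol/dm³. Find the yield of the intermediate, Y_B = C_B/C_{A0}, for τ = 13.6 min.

0.334

The intermediate concentration in a first-order A→B→C sequence is C_B = k₁C_{A0}(e^(−k₁τ) − e^(−k₂τ))/(k₂−k₁).
e^(−k₁τ) = e^(−0.145×13.6) = e^(−1.972) = 0.1392; e^(−k₂τ) = e^(−1.591) = 0.2037.
C_B = 0.145×2.49/(0.117−0.145) × (0.1392−0.2037) = (-12.89)×(-0.06450) = 0.8317 mol/dm³.
Y_B = C_B/C_{A0} = 0.8317/2.49 = 0.334.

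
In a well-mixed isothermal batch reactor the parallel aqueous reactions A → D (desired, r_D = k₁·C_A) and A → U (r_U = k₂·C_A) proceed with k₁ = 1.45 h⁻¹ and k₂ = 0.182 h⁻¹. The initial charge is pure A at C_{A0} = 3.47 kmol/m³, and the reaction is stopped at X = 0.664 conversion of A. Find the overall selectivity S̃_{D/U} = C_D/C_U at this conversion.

7.97

C_A = C_{A0}(1−X) = 1.166 kmol/m³.
Both paths are first order in A, so the instantaneous fraction to D is constant: dC_D/d(−C_A) = k₁/(k₁+k₂) = 0.8885.
C_D = 0.8885·(C_{A0}−C_A) = 0.8885×2.304 = 2.05 kmol/m³.
C_U = (C_{A0}−C_A)−C_D = 0.2570 kmol/m³; S̃_{D/U} = 2.047/0.2570 = 7.97.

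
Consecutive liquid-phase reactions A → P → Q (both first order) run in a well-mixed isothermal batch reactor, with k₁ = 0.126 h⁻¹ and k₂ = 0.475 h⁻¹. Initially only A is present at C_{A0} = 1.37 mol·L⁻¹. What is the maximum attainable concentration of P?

0.225 mol·L⁻¹

Evaluating C_P at t_opt = ln(k₂/k₁)/(k₂−k₁) gives C_{P,max}/C_{A0} = (k₁/k₂)^[k₂/(k₂−k₁)].
= (0.126/0.475)^(0.475/(0.475−0.126)) = (0.2653)^(1.361) = 0.1643.
C_{P,max} = 0.1643×1.37 = 0.225 mol·L⁻¹.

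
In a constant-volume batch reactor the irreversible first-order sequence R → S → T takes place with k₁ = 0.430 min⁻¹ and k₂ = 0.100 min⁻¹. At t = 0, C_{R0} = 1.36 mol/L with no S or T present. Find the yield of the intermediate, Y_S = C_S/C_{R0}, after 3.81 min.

The intermediate concentration in a first-order A→B→C sequence is C_S = k₁C_{R0}(e^(−k₁t) − e^(−k₂t))/(k₂−k₁).
e^(−k₁t) = e^(−0.430×3.81) = e^(−1.638) = 0.1943; e^(−k₂t) = e^(−0.3810) = 0.6832.
C_S = 0.430×1.36/(0.100−0.430) × (0.1943−0.6832) = (-1.772)×(-0.4889) = 0.8663 mol/L.
Y_S = C_S/C_{R0} = 0.8663/1.36 = 0.637.

0.637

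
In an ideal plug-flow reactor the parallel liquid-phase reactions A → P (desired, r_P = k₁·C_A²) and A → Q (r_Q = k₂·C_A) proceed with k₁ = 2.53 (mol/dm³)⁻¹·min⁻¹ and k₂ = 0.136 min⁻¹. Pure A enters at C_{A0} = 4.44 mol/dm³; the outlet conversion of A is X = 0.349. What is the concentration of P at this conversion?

C_A = C_{A0}(1−X) = 2.890 mol/dm³.
Along a PFR/batch, dC_Q/dC_A = −r_Q/(r_P+r_Q) = −k₂/(k₂+k₁·C_A).
Integrating from C_{A0} to C_A: C_Q = (0.136/2.53)·ln[(0.136+2.53·4.44)/(0.136+2.53·2.89)] = 0.05375·ln(11.37/7.449) = 0.02273 mol/dm³.
Then C_P = (C_{A0}−C_A) − C_Q = 1.550 − 0.02273 = 1.527 mol/dm³.

1.53 mol/dm³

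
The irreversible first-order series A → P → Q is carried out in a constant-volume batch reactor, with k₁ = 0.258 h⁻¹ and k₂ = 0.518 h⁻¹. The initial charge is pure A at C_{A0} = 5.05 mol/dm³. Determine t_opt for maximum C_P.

The intermediate peaks when r₁ = r₂, i.e. k₁e^(−k₁t) = k₂e^(−k₂t), giving t_opt = ln(k₂/k₁)/(k₂−k₁).
= ln(0.518/0.258)/(0.518−0.258) = ln(2.008)/0.2600 = 0.6970/0.2600 = 2.68 h.

2.68 h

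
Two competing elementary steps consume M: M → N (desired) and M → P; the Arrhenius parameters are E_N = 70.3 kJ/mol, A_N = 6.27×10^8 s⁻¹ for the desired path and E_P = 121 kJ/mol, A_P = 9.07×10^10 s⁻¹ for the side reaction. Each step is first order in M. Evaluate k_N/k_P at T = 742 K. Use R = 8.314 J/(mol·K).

25.6

Since both paths have the same order in M, the concentration cancels and S_{N/P} = k_N/k_P = (A_N/A_P)·exp[(E_P−E_N)/(RT)].
(E_P−E_N)/(RT) = (121−70.3)×10³/(8.314×742) = 50700/6169 = 8.219.
k_N/k_P = (6.27×10^8/9.07×10^10)·exp(8.219) = 0.006913 × 3709 = 25.6.
Since E_N < E_P, lowering the temperature improves selectivity toward N.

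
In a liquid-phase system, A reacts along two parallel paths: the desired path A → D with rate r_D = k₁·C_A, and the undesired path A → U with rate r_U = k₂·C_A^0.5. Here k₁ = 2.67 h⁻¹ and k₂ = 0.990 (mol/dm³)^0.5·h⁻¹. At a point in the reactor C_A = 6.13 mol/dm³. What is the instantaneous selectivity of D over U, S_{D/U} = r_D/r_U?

S_{D/U} = r_D/r_U = (k₁·C_A)/(k₂·C_A^0.5) = (k₁/k₂)·C_A^0.5.
= (2.67×6.130) / (0.990×6.130^0.5) = 16.37/2.451 = 6.68.

6.68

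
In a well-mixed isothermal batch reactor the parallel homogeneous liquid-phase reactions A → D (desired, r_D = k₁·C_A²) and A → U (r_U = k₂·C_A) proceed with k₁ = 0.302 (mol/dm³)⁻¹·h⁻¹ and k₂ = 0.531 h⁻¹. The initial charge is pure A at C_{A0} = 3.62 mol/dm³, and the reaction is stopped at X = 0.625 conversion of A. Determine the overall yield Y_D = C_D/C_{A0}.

0.360

C_A = C_{A0}(1−X) = 1.357 mol/dm³.
Along a PFR/batch, dC_U/dC_A = −r_U/(r_D+r_U) = −k₂/(k₂+k₁·C_A).
Integrating from C_{A0} to C_A: C_U = (0.531/0.302)·ln[(0.531+0.302·3.62)/(0.531+0.302·1.36)] = 1.758·ln(1.624/0.9410) = 0.9598 mol/dm³.
Then C_D = (C_{A0}−C_A) − C_U = 2.263 − 0.9598 = 1.303 mol/dm³.
Y_D = C_D/C_{A0} = 1.303/3.62 = 0.360.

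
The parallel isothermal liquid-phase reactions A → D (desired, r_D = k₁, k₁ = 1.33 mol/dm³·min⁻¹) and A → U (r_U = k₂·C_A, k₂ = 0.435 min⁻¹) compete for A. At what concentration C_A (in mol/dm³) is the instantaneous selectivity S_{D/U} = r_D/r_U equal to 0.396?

7.72 mol/dm³

S_{D/U} = (k₁/k₂)·C_A⁻¹ ⇒ C_A = (S·k₂/k₁)^(-1).
= (0.396×0.435/1.33)^(-1) = (0.1295)^(-1) = 7.72 mol/dm³.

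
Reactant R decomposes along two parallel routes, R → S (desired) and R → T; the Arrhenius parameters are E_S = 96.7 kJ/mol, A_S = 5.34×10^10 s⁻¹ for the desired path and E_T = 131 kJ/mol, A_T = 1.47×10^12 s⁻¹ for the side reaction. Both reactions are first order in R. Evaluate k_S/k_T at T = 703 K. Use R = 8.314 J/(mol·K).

k_S/k_T = (A_S/A_T)·exp[−(E_S−E_T)/(RT)] = (A_S/A_T)·exp[(E_T−E_S)/(RT)].
(E_T−E_S)/(RT) = (131−96.7)×10³/(8.314×703) = 34300/5845 = 5.869.
k_S/k_T = (5.34×10^10/1.47×10^12)·exp(5.869) = 0.03633 × 353.7 = 12.8.
Since E_S < E_T, lowering the temperature improves selectivity toward S.

12.8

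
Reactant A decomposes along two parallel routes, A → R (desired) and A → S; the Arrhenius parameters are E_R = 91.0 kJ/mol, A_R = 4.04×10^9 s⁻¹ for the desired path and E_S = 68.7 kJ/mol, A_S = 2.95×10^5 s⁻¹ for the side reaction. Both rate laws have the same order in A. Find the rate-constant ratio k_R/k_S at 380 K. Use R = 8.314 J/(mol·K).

11.8

Since both paths have the same order in A, the concentration cancels and S_{R/S} = k_R/k_S = (A_R/A_S)·exp[(E_S−E_R)/(RT)].
(E_S−E_R)/(RT) = (68.7−91.0)×10³/(8.314×380) = -22300/3159 = -7.058.
k_R/k_S = (4.04×10^9/2.95×10^5)·exp(-7.058) = 13695 × 8.601×10^-4 = 11.8.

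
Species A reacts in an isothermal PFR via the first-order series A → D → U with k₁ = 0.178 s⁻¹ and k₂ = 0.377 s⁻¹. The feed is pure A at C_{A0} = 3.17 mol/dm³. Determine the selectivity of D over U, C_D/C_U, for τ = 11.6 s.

0.133

The intermediate concentration in a first-order A→B→C sequence is C_D = k₁C_{A0}(e^(−k₁τ) − e^(−k₂τ))/(k₂−k₁).
e^(−k₁τ) = e^(−0.178×11.6) = e^(−2.065) = 0.1268; e^(−k₂τ) = e^(−4.373) = 0.01261.
C_D = 0.178×3.17/(0.377−0.178) × (0.1268−0.01261) = 2.835×0.1142 = 0.3239 mol/dm³.
C_A = C_{A0}e^(−k₁τ) = 0.4021 mol/dm³, so C_U = C_{A0}−C_A−C_D = 2.444 mol/dm³; C_D/C_U = 0.133.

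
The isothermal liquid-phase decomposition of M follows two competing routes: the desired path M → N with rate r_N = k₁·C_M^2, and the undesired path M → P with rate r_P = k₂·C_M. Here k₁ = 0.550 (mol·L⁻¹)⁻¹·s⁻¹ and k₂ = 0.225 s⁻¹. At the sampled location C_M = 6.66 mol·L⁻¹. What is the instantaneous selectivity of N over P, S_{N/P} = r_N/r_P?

S_{N/P} = r_N/r_P = (k₁·C_M^2)/(k₂·C_M) = (k₁/k₂)·C_M.
= (0.550×6.660^2) / (0.225×6.660) = 24.40/1.499 = 16.3.

16.3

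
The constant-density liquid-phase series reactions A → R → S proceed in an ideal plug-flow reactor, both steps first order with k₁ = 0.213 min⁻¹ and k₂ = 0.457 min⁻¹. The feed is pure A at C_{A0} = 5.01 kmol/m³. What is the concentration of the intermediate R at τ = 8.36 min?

For first-order series with pure A initially, C_R(τ) = k₁C_{A0}/(k₂−k₁)·(e^(−k₁τ) − e^(−k₂τ)).
e^(−k₁τ) = e^(−0.213×8.36) = e^(−1.781) = 0.1685; e^(−k₂τ) = e^(−3.821) = 0.02192.
C_R = 0.213×5.01/(0.457−0.213) × (0.1685−0.02192) = 4.373×0.1466 = 0.6412 kmol/m³.

0.641 kmol/m³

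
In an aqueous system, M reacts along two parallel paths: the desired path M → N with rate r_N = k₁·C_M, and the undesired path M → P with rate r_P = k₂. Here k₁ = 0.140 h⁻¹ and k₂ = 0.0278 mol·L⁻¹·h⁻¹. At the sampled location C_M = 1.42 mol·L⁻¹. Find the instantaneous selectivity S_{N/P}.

S_{N/P} = r_N/r_P = (k₁·C_M)/(k₂) = (k₁/k₂)·C_M.
= (0.140×1.420) / (0.0278) = 0.1988/0.02780 = 7.15.

7.15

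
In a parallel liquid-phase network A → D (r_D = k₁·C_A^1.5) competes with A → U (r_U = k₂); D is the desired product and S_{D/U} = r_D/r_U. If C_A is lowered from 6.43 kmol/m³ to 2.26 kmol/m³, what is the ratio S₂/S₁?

0.208

S_{D/U} = (k₁/k₂)·C_A^1.5, so S₂/S₁ = (C_{A,2}/C_{A,1})^1.5.
= (2.26/6.43)^1.5 = (0.3515)^1.5 = 0.208.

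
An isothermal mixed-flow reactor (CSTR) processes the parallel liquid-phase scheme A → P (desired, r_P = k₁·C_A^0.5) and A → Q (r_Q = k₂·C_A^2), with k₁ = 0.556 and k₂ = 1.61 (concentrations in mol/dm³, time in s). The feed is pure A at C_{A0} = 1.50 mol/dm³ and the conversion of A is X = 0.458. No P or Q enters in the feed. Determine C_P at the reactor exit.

Exit C_A = C_{A0}(1−X) = 1.50×0.542 = 0.8130 mol/dm³.
In a CSTR the entire volume is at exit conditions, so r_P = 0.556×0.8130^0.5 = 0.5013 and r_Q = 1.61×0.8130^2 = 1.064.
Fraction of consumed A going to P: r_P/(r_P+r_Q) = 0.3202.
C_P = 0.3202·C_{A0}·X = 0.3202×1.50×0.458 = 0.220 mol/dm³.

0.220 mol/dm³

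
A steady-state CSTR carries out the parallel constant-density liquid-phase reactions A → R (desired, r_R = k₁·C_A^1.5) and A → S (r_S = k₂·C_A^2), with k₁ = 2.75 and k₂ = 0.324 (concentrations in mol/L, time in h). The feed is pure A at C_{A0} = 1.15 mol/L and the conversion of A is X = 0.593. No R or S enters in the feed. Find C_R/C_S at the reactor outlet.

Exit C_A = C_{A0}(1−X) = 1.15×0.407 = 0.4681 mol/L.
In a CSTR the entire volume is at exit conditions, so r_R = 2.75×0.4681^1.5 = 0.8806 and r_S = 0.324×0.4681^2 = 0.07098.
Overall selectivity = C_R/C_S = r_Rτ/(r_Sτ) = r_R/r_S = 12.4.

12.4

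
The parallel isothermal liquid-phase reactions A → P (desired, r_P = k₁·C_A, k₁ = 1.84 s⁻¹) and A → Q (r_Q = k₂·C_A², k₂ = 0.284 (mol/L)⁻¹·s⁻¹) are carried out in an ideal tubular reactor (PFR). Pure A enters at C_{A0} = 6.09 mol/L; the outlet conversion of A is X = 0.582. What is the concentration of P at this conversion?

2.15 mol/L

C_A = C_{A0}(1−X) = 2.546 mol/L.
Along a PFR/batch, dC_P/dC_A = −r_P/(r_P+r_Q) = −k₁/(k₁+k₂·C_A).
Integrating from C_{A0} to C_A: C_P = (1.84/0.284)·ln[(1.84+0.284·6.09)/(1.84+0.284·2.55)] = 6.479·ln(3.570/2.563) = 2.146 mol/L.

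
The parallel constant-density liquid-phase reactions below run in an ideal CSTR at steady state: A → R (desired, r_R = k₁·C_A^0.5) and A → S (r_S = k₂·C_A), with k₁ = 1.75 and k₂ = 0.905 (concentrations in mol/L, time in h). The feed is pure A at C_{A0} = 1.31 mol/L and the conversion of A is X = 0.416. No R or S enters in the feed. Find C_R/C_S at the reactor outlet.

Exit C_A = C_{A0}(1−X) = 1.31×0.584 = 0.7650 mol/L.
In a CSTR the entire volume is at exit conditions, so r_R = 1.75×0.7650^0.5 = 1.531 and r_S = 0.905×0.7650 = 0.6924.
Overall selectivity = C_R/C_S = r_Rτ/(r_Sτ) = r_R/r_S = 2.21.

2.21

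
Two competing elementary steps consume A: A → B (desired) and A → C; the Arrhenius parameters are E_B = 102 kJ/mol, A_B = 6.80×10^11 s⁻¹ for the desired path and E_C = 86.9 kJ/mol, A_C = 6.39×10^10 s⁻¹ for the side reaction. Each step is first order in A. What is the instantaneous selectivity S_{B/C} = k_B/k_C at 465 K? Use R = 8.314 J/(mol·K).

0.214

With equal orders, S_{B/C} = k_B/k_C = (A_B/A_C)·exp[(E_C−E_B)/(RT)].
(E_C−E_B)/(RT) = (86.9−102)×10³/(8.314×465) = -15100/3866 = -3.906.
k_B/k_C = (6.80×10^11/6.39×10^10)·exp(-3.906) = 10.64 × 0.02012 = 0.214.
Since E_B > E_C, raising the temperature improves selectivity toward B.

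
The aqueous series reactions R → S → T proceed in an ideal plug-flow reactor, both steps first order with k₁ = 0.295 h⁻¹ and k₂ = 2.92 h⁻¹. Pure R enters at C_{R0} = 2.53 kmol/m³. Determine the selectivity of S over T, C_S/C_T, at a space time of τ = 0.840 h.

0.552

Solving the coupled first-order balances gives C_S(τ) = [k₁/(k₂−k₁)]·C_{R0}·(e^(−k₁τ) − e^(−k₂τ)).
e^(−k₁τ) = e^(−0.295×0.840) = e^(−0.2478) = 0.7805; e^(−k₂τ) = e^(−2.453) = 0.08605.
C_S = 0.295×2.53/(2.92−0.295) × (0.7805−0.08605) = 0.2843×0.6945 = 0.1975 kmol/m³.
C_R = C_{R0}e^(−k₁τ) = 1.975 kmol/m³, so C_T = C_{R0}−C_R−C_S = 0.3578 kmol/m³; C_S/C_T = 0.552.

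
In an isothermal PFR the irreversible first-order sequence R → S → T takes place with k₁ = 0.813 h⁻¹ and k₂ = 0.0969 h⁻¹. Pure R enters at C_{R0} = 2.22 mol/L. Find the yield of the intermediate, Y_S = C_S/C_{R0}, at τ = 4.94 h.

0.683

For first-order series with pure R initially, C_S(τ) = k₁C_{R0}/(k₂−k₁)·(e^(−k₁τ) − e^(−k₂τ)).
e^(−k₁τ) = e^(−0.813×4.94) = e^(−4.016) = 0.01802; e^(−k₂τ) = e^(−0.4787) = 0.6196.
C_S = 0.813×2.22/(0.0969−0.813) × (0.01802−0.6196) = (-2.520)×(-0.6016) = 1.516 mol/L.
Y_S = C_S/C_{R0} = 1.516/2.22 = 0.683.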